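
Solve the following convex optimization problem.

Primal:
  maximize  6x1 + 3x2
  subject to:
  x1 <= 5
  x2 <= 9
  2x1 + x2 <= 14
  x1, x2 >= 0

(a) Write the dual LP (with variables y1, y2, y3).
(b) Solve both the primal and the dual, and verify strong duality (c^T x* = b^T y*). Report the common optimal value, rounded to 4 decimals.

The standard primal-dual pair for 'max c^T x s.t. A x <= b, x >= 0' is:
  Dual:  min b^T y  s.t.  A^T y >= c,  y >= 0.

So the dual LP is:
  minimize  5y1 + 9y2 + 14y3
  subject to:
    y1 + 2y3 >= 6
    y2 + y3 >= 3
    y1, y2, y3 >= 0

Solving the primal: x* = (2.5, 9).
  primal value c^T x* = 42.
Solving the dual: y* = (0, 0, 3).
  dual value b^T y* = 42.
Strong duality: c^T x* = b^T y*. Confirmed.

42


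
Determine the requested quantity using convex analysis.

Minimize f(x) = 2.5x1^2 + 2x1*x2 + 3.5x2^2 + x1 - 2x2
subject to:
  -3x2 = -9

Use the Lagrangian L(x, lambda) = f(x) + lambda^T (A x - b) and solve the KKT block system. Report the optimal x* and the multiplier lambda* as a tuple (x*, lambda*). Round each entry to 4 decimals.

Form the Lagrangian:
  L(x, lambda) = (1/2) x^T Q x + c^T x + lambda^T (A x - b)
Stationarity (grad_x L = 0): Q x + c + A^T lambda = 0.
Primal feasibility: A x = b.

This gives the KKT block system:
  [ Q   A^T ] [ x     ]   [-c ]
  [ A    0  ] [ lambda ] = [ b ]

Solving the linear system:
  x*      = (-1.4, 3)
  lambda* = (5.4)
  f(x*)   = 20.6

x* = (-1.4, 3), lambda* = (5.4)


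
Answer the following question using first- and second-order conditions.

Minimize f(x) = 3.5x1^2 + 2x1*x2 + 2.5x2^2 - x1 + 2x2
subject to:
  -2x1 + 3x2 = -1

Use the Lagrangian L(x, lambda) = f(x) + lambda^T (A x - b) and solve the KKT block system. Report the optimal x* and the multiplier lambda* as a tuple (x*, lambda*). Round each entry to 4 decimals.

Form the Lagrangian:
  L(x, lambda) = (1/2) x^T Q x + c^T x + lambda^T (A x - b)
Stationarity (grad_x L = 0): Q x + c + A^T lambda = 0.
Primal feasibility: A x = b.

This gives the KKT block system:
  [ Q   A^T ] [ x     ]   [-c ]
  [ A    0  ] [ lambda ] = [ b ]

Solving the linear system:
  x*      = (0.1215, -0.2523)
  lambda* = (-0.3271)
  f(x*)   = -0.4766

x* = (0.1215, -0.2523), lambda* = (-0.3271)


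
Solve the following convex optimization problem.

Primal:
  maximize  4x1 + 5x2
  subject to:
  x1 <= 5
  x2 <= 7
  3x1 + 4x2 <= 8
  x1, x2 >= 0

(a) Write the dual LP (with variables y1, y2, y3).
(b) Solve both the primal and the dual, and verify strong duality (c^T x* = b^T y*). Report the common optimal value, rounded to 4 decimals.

The standard primal-dual pair for 'max c^T x s.t. A x <= b, x >= 0' is:
  Dual:  min b^T y  s.t.  A^T y >= c,  y >= 0.

So the dual LP is:
  minimize  5y1 + 7y2 + 8y3
  subject to:
    y1 + 3y3 >= 4
    y2 + 4y3 >= 5
    y1, y2, y3 >= 0

Solving the primal: x* = (2.6667, 0).
  primal value c^T x* = 10.6667.
Solving the dual: y* = (0, 0, 1.3333).
  dual value b^T y* = 10.6667.
Strong duality: c^T x* = b^T y*. Confirmed.

10.6667


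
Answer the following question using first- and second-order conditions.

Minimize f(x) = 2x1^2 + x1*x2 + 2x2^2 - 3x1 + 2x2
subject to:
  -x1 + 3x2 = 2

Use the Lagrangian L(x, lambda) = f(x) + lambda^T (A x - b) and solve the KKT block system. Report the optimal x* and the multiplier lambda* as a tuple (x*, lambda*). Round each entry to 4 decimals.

Form the Lagrangian:
  L(x, lambda) = (1/2) x^T Q x + c^T x + lambda^T (A x - b)
Stationarity (grad_x L = 0): Q x + c + A^T lambda = 0.
Primal feasibility: A x = b.

This gives the KKT block system:
  [ Q   A^T ] [ x     ]   [-c ]
  [ A    0  ] [ lambda ] = [ b ]

Solving the linear system:
  x*      = (0.1522, 0.7174)
  lambda* = (-1.6739)
  f(x*)   = 2.163

x* = (0.1522, 0.7174), lambda* = (-1.6739)


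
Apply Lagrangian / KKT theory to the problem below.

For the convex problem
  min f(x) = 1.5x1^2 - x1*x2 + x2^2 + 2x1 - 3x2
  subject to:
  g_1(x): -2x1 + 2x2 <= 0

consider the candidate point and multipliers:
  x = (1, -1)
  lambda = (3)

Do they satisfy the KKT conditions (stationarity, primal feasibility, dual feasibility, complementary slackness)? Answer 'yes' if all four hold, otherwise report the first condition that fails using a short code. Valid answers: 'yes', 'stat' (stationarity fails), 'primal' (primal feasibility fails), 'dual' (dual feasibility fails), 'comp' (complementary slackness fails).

Gradient of f: grad f(x) = Q x + c = (6, -6)
Constraint values g_i(x) = a_i^T x - b_i:
  g_1((1, -1)) = -4
Stationarity residual: grad f(x) + sum_i lambda_i a_i = (0, 0)
  -> stationarity OK
Primal feasibility (all g_i <= 0): OK
Dual feasibility (all lambda_i >= 0): OK
Complementary slackness (lambda_i * g_i(x) = 0 for all i): FAILS

Verdict: the first failing condition is complementary_slackness -> comp.

comp


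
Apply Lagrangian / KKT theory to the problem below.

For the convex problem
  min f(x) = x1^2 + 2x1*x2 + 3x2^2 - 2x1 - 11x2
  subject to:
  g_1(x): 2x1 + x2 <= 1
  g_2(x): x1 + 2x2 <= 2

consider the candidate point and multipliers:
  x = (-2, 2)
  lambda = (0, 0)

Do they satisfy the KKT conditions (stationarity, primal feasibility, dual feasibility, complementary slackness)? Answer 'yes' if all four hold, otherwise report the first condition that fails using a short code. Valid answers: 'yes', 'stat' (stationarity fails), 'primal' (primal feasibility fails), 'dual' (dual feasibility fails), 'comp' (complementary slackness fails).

Gradient of f: grad f(x) = Q x + c = (-2, -3)
Constraint values g_i(x) = a_i^T x - b_i:
  g_1((-2, 2)) = -3
  g_2((-2, 2)) = 0
Stationarity residual: grad f(x) + sum_i lambda_i a_i = (-2, -3)
  -> stationarity FAILS
Primal feasibility (all g_i <= 0): OK
Dual feasibility (all lambda_i >= 0): OK
Complementary slackness (lambda_i * g_i(x) = 0 for all i): OK

Verdict: the first failing condition is stationarity -> stat.

stat


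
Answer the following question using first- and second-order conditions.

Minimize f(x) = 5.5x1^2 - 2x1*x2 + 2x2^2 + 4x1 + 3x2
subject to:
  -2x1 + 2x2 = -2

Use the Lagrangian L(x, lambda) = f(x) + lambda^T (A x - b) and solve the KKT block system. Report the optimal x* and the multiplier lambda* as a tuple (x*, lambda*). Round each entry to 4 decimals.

Form the Lagrangian:
  L(x, lambda) = (1/2) x^T Q x + c^T x + lambda^T (A x - b)
Stationarity (grad_x L = 0): Q x + c + A^T lambda = 0.
Primal feasibility: A x = b.

This gives the KKT block system:
  [ Q   A^T ] [ x     ]   [-c ]
  [ A    0  ] [ lambda ] = [ b ]

Solving the linear system:
  x*      = (-0.4545, -1.4545)
  lambda* = (0.9545)
  f(x*)   = -2.1364

x* = (-0.4545, -1.4545), lambda* = (0.9545)


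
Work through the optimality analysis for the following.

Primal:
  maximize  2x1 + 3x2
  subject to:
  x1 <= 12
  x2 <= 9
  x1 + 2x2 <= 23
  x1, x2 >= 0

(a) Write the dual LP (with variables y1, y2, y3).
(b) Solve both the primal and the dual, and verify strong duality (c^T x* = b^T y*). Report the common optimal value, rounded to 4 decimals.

The standard primal-dual pair for 'max c^T x s.t. A x <= b, x >= 0' is:
  Dual:  min b^T y  s.t.  A^T y >= c,  y >= 0.

So the dual LP is:
  minimize  12y1 + 9y2 + 23y3
  subject to:
    y1 + y3 >= 2
    y2 + 2y3 >= 3
    y1, y2, y3 >= 0

Solving the primal: x* = (12, 5.5).
  primal value c^T x* = 40.5.
Solving the dual: y* = (0.5, 0, 1.5).
  dual value b^T y* = 40.5.
Strong duality: c^T x* = b^T y*. Confirmed.

40.5


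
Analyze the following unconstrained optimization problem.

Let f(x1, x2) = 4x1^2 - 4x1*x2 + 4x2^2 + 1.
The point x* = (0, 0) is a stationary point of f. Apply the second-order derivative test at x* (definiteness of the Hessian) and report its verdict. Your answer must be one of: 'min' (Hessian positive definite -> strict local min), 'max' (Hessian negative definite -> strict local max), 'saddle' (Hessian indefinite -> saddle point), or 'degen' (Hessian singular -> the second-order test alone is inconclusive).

Compute the Hessian H = grad^2 f:
  H = [[8, -4], [-4, 8]]
Verify stationarity: grad f(x*) = H x* + g = (0, 0).
Eigenvalues of H: 4, 12.
Both eigenvalues > 0, so H is positive definite -> x* is a strict local min.

min


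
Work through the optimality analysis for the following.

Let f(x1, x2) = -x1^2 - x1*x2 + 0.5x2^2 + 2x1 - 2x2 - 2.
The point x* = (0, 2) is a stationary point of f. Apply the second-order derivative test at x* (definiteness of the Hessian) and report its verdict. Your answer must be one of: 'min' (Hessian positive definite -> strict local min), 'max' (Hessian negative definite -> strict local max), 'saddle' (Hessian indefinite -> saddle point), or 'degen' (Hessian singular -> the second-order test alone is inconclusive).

Compute the Hessian H = grad^2 f:
  H = [[-2, -1], [-1, 1]]
Verify stationarity: grad f(x*) = H x* + g = (0, 0).
Eigenvalues of H: -2.3028, 1.3028.
Eigenvalues have mixed signs, so H is indefinite -> x* is a saddle point.

saddle


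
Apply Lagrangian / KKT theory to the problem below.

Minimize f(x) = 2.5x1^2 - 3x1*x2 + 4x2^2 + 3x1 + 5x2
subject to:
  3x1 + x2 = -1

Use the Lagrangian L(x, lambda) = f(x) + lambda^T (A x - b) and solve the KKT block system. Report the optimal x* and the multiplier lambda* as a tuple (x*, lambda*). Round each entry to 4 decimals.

Form the Lagrangian:
  L(x, lambda) = (1/2) x^T Q x + c^T x + lambda^T (A x - b)
Stationarity (grad_x L = 0): Q x + c + A^T lambda = 0.
Primal feasibility: A x = b.

This gives the KKT block system:
  [ Q   A^T ] [ x     ]   [-c ]
  [ A    0  ] [ lambda ] = [ b ]

Solving the linear system:
  x*      = (-0.1579, -0.5263)
  lambda* = (-1.2632)
  f(x*)   = -2.1842

x* = (-0.1579, -0.5263), lambda* = (-1.2632)


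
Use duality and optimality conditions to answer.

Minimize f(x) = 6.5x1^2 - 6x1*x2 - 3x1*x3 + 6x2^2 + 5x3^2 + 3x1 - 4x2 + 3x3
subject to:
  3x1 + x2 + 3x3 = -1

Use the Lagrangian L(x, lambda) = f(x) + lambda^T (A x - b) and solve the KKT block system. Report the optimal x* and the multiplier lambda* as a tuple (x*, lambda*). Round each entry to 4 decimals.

Form the Lagrangian:
  L(x, lambda) = (1/2) x^T Q x + c^T x + lambda^T (A x - b)
Stationarity (grad_x L = 0): Q x + c + A^T lambda = 0.
Primal feasibility: A x = b.

This gives the KKT block system:
  [ Q   A^T ] [ x     ]   [-c ]
  [ A    0  ] [ lambda ] = [ b ]

Solving the linear system:
  x*      = (-0.1334, 0.2797, -0.2932)
  lambda* = (-0.156)
  f(x*)   = -1.2772

x* = (-0.1334, 0.2797, -0.2932), lambda* = (-0.156)


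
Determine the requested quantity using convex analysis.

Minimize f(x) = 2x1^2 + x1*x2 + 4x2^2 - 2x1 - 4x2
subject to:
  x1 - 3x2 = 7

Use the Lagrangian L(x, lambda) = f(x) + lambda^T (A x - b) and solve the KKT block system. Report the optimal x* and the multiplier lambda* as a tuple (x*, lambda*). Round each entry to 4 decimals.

Form the Lagrangian:
  L(x, lambda) = (1/2) x^T Q x + c^T x + lambda^T (A x - b)
Stationarity (grad_x L = 0): Q x + c + A^T lambda = 0.
Primal feasibility: A x = b.

This gives the KKT block system:
  [ Q   A^T ] [ x     ]   [-c ]
  [ A    0  ] [ lambda ] = [ b ]

Solving the linear system:
  x*      = (2.14, -1.62)
  lambda* = (-4.94)
  f(x*)   = 18.39

x* = (2.14, -1.62), lambda* = (-4.94)


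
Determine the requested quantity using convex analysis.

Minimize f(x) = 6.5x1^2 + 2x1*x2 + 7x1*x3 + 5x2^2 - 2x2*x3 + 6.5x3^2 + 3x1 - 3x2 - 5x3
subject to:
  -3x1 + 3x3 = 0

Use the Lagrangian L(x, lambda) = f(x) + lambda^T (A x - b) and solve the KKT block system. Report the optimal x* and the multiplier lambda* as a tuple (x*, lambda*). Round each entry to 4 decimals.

Form the Lagrangian:
  L(x, lambda) = (1/2) x^T Q x + c^T x + lambda^T (A x - b)
Stationarity (grad_x L = 0): Q x + c + A^T lambda = 0.
Primal feasibility: A x = b.

This gives the KKT block system:
  [ Q   A^T ] [ x     ]   [-c ]
  [ A    0  ] [ lambda ] = [ b ]

Solving the linear system:
  x*      = (0.05, 0.3, 0.05)
  lambda* = (1.5333)
  f(x*)   = -0.5

x* = (0.05, 0.3, 0.05), lambda* = (1.5333)


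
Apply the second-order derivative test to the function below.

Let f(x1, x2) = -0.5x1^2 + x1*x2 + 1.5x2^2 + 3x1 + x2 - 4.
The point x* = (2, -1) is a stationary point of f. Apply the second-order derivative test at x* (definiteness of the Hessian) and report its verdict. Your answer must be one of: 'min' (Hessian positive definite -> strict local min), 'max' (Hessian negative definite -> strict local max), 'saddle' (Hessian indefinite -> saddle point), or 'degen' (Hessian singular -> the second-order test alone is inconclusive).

Compute the Hessian H = grad^2 f:
  H = [[-1, 1], [1, 3]]
Verify stationarity: grad f(x*) = H x* + g = (0, 0).
Eigenvalues of H: -1.2361, 3.2361.
Eigenvalues have mixed signs, so H is indefinite -> x* is a saddle point.

saddle


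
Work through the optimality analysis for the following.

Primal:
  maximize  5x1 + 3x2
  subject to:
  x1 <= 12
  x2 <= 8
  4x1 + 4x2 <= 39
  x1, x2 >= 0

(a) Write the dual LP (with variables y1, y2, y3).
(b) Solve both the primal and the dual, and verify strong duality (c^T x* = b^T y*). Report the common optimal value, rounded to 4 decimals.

The standard primal-dual pair for 'max c^T x s.t. A x <= b, x >= 0' is:
  Dual:  min b^T y  s.t.  A^T y >= c,  y >= 0.

So the dual LP is:
  minimize  12y1 + 8y2 + 39y3
  subject to:
    y1 + 4y3 >= 5
    y2 + 4y3 >= 3
    y1, y2, y3 >= 0

Solving the primal: x* = (9.75, 0).
  primal value c^T x* = 48.75.
Solving the dual: y* = (0, 0, 1.25).
  dual value b^T y* = 48.75.
Strong duality: c^T x* = b^T y*. Confirmed.

48.75


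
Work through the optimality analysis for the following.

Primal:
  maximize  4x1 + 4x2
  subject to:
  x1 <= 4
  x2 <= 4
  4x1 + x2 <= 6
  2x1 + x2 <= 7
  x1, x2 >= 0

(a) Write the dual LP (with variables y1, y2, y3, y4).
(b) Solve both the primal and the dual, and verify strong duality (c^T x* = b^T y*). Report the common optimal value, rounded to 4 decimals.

The standard primal-dual pair for 'max c^T x s.t. A x <= b, x >= 0' is:
  Dual:  min b^T y  s.t.  A^T y >= c,  y >= 0.

So the dual LP is:
  minimize  4y1 + 4y2 + 6y3 + 7y4
  subject to:
    y1 + 4y3 + 2y4 >= 4
    y2 + y3 + y4 >= 4
    y1, y2, y3, y4 >= 0

Solving the primal: x* = (0.5, 4).
  primal value c^T x* = 18.
Solving the dual: y* = (0, 3, 1, 0).
  dual value b^T y* = 18.
Strong duality: c^T x* = b^T y*. Confirmed.

18


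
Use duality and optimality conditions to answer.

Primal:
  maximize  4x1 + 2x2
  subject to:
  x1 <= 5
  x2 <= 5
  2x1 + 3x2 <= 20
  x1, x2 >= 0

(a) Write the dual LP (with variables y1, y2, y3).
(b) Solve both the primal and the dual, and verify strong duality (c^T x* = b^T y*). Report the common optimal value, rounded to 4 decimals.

The standard primal-dual pair for 'max c^T x s.t. A x <= b, x >= 0' is:
  Dual:  min b^T y  s.t.  A^T y >= c,  y >= 0.

So the dual LP is:
  minimize  5y1 + 5y2 + 20y3
  subject to:
    y1 + 2y3 >= 4
    y2 + 3y3 >= 2
    y1, y2, y3 >= 0

Solving the primal: x* = (5, 3.3333).
  primal value c^T x* = 26.6667.
Solving the dual: y* = (2.6667, 0, 0.6667).
  dual value b^T y* = 26.6667.
Strong duality: c^T x* = b^T y*. Confirmed.

26.6667


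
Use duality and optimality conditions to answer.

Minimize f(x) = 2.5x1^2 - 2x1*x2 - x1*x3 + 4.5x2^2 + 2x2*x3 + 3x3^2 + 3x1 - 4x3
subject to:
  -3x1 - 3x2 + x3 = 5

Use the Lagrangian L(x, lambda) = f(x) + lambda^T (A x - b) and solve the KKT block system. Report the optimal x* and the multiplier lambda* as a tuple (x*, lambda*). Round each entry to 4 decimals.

Form the Lagrangian:
  L(x, lambda) = (1/2) x^T Q x + c^T x + lambda^T (A x - b)
Stationarity (grad_x L = 0): Q x + c + A^T lambda = 0.
Primal feasibility: A x = b.

This gives the KKT block system:
  [ Q   A^T ] [ x     ]   [-c ]
  [ A    0  ] [ lambda ] = [ b ]

Solving the linear system:
  x*      = (-0.9053, -0.5095, 0.7558)
  lambda* = (-0.4211)
  f(x*)   = -1.8168

x* = (-0.9053, -0.5095, 0.7558), lambda* = (-0.4211)


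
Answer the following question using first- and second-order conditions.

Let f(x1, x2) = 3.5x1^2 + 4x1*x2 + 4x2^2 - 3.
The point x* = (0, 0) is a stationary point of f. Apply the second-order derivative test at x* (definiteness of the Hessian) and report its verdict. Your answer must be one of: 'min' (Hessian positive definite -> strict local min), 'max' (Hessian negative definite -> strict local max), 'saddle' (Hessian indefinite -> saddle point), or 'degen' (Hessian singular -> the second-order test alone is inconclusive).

Compute the Hessian H = grad^2 f:
  H = [[7, 4], [4, 8]]
Verify stationarity: grad f(x*) = H x* + g = (0, 0).
Eigenvalues of H: 3.4689, 11.5311.
Both eigenvalues > 0, so H is positive definite -> x* is a strict local min.

min


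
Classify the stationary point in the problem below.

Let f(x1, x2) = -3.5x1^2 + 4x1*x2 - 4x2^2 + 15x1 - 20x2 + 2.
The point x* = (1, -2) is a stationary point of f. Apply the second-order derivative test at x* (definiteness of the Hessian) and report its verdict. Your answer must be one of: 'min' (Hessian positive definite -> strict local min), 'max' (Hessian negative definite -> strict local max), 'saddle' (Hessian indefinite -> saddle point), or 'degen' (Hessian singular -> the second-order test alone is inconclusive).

Compute the Hessian H = grad^2 f:
  H = [[-7, 4], [4, -8]]
Verify stationarity: grad f(x*) = H x* + g = (0, 0).
Eigenvalues of H: -11.5311, -3.4689.
Both eigenvalues < 0, so H is negative definite -> x* is a strict local max.

max


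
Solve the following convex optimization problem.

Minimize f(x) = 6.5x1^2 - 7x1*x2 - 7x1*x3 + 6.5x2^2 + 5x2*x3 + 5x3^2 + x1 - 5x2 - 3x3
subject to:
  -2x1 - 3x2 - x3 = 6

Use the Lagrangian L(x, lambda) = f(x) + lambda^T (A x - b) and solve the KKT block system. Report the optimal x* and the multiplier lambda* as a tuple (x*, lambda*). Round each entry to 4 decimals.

Form the Lagrangian:
  L(x, lambda) = (1/2) x^T Q x + c^T x + lambda^T (A x - b)
Stationarity (grad_x L = 0): Q x + c + A^T lambda = 0.
Primal feasibility: A x = b.

This gives the KKT block system:
  [ Q   A^T ] [ x     ]   [-c ]
  [ A    0  ] [ lambda ] = [ b ]

Solving the linear system:
  x*      = (-1.3654, -0.9125, -0.5316)
  lambda* = (-3.3209)
  f(x*)   = 12.3586

x* = (-1.3654, -0.9125, -0.5316), lambda* = (-3.3209)


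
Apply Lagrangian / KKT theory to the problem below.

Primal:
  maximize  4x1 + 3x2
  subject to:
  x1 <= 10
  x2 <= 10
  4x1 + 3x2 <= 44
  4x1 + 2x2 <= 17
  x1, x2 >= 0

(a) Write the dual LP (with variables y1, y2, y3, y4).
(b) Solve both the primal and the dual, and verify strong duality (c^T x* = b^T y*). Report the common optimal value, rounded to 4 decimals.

The standard primal-dual pair for 'max c^T x s.t. A x <= b, x >= 0' is:
  Dual:  min b^T y  s.t.  A^T y >= c,  y >= 0.

So the dual LP is:
  minimize  10y1 + 10y2 + 44y3 + 17y4
  subject to:
    y1 + 4y3 + 4y4 >= 4
    y2 + 3y3 + 2y4 >= 3
    y1, y2, y3, y4 >= 0

Solving the primal: x* = (0, 8.5).
  primal value c^T x* = 25.5.
Solving the dual: y* = (0, 0, 0, 1.5).
  dual value b^T y* = 25.5.
Strong duality: c^T x* = b^T y*. Confirmed.

25.5


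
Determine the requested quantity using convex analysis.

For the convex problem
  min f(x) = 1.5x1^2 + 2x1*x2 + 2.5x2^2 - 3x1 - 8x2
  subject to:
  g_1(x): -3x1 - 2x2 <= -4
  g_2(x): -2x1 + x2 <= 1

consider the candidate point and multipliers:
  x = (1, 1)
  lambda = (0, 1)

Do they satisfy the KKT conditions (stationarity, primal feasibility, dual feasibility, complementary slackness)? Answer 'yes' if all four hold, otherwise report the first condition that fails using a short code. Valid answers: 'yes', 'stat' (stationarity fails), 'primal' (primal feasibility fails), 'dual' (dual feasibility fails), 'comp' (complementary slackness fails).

Gradient of f: grad f(x) = Q x + c = (2, -1)
Constraint values g_i(x) = a_i^T x - b_i:
  g_1((1, 1)) = -1
  g_2((1, 1)) = -2
Stationarity residual: grad f(x) + sum_i lambda_i a_i = (0, 0)
  -> stationarity OK
Primal feasibility (all g_i <= 0): OK
Dual feasibility (all lambda_i >= 0): OK
Complementary slackness (lambda_i * g_i(x) = 0 for all i): FAILS

Verdict: the first failing condition is complementary_slackness -> comp.

comp


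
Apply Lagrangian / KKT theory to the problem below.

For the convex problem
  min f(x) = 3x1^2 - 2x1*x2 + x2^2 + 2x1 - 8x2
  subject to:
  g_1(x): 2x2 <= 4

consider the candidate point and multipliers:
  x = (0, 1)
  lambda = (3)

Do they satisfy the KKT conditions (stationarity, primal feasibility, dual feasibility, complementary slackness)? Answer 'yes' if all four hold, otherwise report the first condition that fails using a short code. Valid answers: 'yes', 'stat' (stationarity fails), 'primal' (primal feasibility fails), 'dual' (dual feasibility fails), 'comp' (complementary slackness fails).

Gradient of f: grad f(x) = Q x + c = (0, -6)
Constraint values g_i(x) = a_i^T x - b_i:
  g_1((0, 1)) = -2
Stationarity residual: grad f(x) + sum_i lambda_i a_i = (0, 0)
  -> stationarity OK
Primal feasibility (all g_i <= 0): OK
Dual feasibility (all lambda_i >= 0): OK
Complementary slackness (lambda_i * g_i(x) = 0 for all i): FAILS

Verdict: the first failing condition is complementary_slackness -> comp.

comp


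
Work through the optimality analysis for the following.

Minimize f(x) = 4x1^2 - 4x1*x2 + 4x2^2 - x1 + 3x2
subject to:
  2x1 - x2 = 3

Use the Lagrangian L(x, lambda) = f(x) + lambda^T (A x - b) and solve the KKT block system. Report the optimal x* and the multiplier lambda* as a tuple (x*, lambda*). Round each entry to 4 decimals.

Form the Lagrangian:
  L(x, lambda) = (1/2) x^T Q x + c^T x + lambda^T (A x - b)
Stationarity (grad_x L = 0): Q x + c + A^T lambda = 0.
Primal feasibility: A x = b.

This gives the KKT block system:
  [ Q   A^T ] [ x     ]   [-c ]
  [ A    0  ] [ lambda ] = [ b ]

Solving the linear system:
  x*      = (1.2917, -0.4167)
  lambda* = (-5.5)
  f(x*)   = 6.9792

x* = (1.2917, -0.4167), lambda* = (-5.5)


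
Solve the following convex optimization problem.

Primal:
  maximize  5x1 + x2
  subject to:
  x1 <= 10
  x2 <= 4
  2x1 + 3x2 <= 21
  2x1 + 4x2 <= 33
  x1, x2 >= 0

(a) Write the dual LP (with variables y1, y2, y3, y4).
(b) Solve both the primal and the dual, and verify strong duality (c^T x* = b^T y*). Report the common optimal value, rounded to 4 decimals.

The standard primal-dual pair for 'max c^T x s.t. A x <= b, x >= 0' is:
  Dual:  min b^T y  s.t.  A^T y >= c,  y >= 0.

So the dual LP is:
  minimize  10y1 + 4y2 + 21y3 + 33y4
  subject to:
    y1 + 2y3 + 2y4 >= 5
    y2 + 3y3 + 4y4 >= 1
    y1, y2, y3, y4 >= 0

Solving the primal: x* = (10, 0.3333).
  primal value c^T x* = 50.3333.
Solving the dual: y* = (4.3333, 0, 0.3333, 0).
  dual value b^T y* = 50.3333.
Strong duality: c^T x* = b^T y*. Confirmed.

50.3333


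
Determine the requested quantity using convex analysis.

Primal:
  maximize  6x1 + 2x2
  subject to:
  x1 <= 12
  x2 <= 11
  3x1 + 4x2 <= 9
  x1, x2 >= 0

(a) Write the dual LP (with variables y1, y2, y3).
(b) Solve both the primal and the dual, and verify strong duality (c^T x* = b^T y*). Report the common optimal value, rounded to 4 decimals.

The standard primal-dual pair for 'max c^T x s.t. A x <= b, x >= 0' is:
  Dual:  min b^T y  s.t.  A^T y >= c,  y >= 0.

So the dual LP is:
  minimize  12y1 + 11y2 + 9y3
  subject to:
    y1 + 3y3 >= 6
    y2 + 4y3 >= 2
    y1, y2, y3 >= 0

Solving the primal: x* = (3, 0).
  primal value c^T x* = 18.
Solving the dual: y* = (0, 0, 2).
  dual value b^T y* = 18.
Strong duality: c^T x* = b^T y*. Confirmed.

18


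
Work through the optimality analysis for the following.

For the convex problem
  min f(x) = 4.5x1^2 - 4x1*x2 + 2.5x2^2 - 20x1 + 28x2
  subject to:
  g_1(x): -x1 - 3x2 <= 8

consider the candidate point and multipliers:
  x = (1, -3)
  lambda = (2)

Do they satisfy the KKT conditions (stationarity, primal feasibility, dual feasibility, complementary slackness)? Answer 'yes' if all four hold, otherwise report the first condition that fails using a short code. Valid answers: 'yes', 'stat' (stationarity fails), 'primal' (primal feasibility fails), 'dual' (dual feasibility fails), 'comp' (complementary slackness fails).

Gradient of f: grad f(x) = Q x + c = (1, 9)
Constraint values g_i(x) = a_i^T x - b_i:
  g_1((1, -3)) = 0
Stationarity residual: grad f(x) + sum_i lambda_i a_i = (-1, 3)
  -> stationarity FAILS
Primal feasibility (all g_i <= 0): OK
Dual feasibility (all lambda_i >= 0): OK
Complementary slackness (lambda_i * g_i(x) = 0 for all i): OK

Verdict: the first failing condition is stationarity -> stat.

stat


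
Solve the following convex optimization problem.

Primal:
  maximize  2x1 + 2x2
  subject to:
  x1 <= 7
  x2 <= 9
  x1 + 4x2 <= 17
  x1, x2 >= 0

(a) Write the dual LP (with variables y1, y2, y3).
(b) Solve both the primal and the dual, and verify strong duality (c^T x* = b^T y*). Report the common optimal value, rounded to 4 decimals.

The standard primal-dual pair for 'max c^T x s.t. A x <= b, x >= 0' is:
  Dual:  min b^T y  s.t.  A^T y >= c,  y >= 0.

So the dual LP is:
  minimize  7y1 + 9y2 + 17y3
  subject to:
    y1 + y3 >= 2
    y2 + 4y3 >= 2
    y1, y2, y3 >= 0

Solving the primal: x* = (7, 2.5).
  primal value c^T x* = 19.
Solving the dual: y* = (1.5, 0, 0.5).
  dual value b^T y* = 19.
Strong duality: c^T x* = b^T y*. Confirmed.

19


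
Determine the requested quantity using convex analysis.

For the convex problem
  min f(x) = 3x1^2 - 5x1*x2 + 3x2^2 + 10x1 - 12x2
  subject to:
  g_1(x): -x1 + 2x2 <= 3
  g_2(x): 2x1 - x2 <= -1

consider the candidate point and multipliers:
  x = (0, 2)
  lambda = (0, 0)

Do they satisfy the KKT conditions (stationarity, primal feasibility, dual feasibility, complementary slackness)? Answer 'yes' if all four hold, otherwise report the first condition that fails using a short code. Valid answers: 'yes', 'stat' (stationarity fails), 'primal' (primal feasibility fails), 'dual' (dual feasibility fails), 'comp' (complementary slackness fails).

Gradient of f: grad f(x) = Q x + c = (0, 0)
Constraint values g_i(x) = a_i^T x - b_i:
  g_1((0, 2)) = 1
  g_2((0, 2)) = -1
Stationarity residual: grad f(x) + sum_i lambda_i a_i = (0, 0)
  -> stationarity OK
Primal feasibility (all g_i <= 0): FAILS
Dual feasibility (all lambda_i >= 0): OK
Complementary slackness (lambda_i * g_i(x) = 0 for all i): OK

Verdict: the first failing condition is primal_feasibility -> primal.

primal


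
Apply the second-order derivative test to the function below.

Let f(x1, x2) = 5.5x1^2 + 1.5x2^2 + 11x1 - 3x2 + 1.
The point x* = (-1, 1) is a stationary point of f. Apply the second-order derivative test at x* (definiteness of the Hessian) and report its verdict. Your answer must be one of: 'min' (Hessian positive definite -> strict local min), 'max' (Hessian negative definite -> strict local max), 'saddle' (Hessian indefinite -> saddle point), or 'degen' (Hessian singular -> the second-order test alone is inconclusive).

Compute the Hessian H = grad^2 f:
  H = [[11, 0], [0, 3]]
Verify stationarity: grad f(x*) = H x* + g = (0, 0).
Eigenvalues of H: 3, 11.
Both eigenvalues > 0, so H is positive definite -> x* is a strict local min.

min


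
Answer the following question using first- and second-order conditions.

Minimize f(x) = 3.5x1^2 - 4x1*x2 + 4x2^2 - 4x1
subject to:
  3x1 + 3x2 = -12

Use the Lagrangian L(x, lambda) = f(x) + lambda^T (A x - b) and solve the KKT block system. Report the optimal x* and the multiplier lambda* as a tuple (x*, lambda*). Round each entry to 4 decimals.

Form the Lagrangian:
  L(x, lambda) = (1/2) x^T Q x + c^T x + lambda^T (A x - b)
Stationarity (grad_x L = 0): Q x + c + A^T lambda = 0.
Primal feasibility: A x = b.

This gives the KKT block system:
  [ Q   A^T ] [ x     ]   [-c ]
  [ A    0  ] [ lambda ] = [ b ]

Solving the linear system:
  x*      = (-1.913, -2.087)
  lambda* = (3.0145)
  f(x*)   = 21.913

x* = (-1.913, -2.087), lambda* = (3.0145)


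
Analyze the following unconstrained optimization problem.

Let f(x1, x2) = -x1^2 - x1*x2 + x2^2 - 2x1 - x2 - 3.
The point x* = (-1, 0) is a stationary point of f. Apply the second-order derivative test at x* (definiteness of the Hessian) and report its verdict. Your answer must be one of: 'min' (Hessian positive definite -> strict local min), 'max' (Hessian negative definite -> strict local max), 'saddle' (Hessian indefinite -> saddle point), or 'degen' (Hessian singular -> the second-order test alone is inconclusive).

Compute the Hessian H = grad^2 f:
  H = [[-2, -1], [-1, 2]]
Verify stationarity: grad f(x*) = H x* + g = (0, 0).
Eigenvalues of H: -2.2361, 2.2361.
Eigenvalues have mixed signs, so H is indefinite -> x* is a saddle point.

saddle


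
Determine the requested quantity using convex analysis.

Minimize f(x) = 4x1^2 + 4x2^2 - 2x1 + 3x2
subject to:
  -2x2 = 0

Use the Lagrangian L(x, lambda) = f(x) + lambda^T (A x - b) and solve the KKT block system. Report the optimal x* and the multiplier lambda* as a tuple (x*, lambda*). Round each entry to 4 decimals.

Form the Lagrangian:
  L(x, lambda) = (1/2) x^T Q x + c^T x + lambda^T (A x - b)
Stationarity (grad_x L = 0): Q x + c + A^T lambda = 0.
Primal feasibility: A x = b.

This gives the KKT block system:
  [ Q   A^T ] [ x     ]   [-c ]
  [ A    0  ] [ lambda ] = [ b ]

Solving the linear system:
  x*      = (0.25, 0)
  lambda* = (1.5)
  f(x*)   = -0.25

x* = (0.25, 0), lambda* = (1.5)


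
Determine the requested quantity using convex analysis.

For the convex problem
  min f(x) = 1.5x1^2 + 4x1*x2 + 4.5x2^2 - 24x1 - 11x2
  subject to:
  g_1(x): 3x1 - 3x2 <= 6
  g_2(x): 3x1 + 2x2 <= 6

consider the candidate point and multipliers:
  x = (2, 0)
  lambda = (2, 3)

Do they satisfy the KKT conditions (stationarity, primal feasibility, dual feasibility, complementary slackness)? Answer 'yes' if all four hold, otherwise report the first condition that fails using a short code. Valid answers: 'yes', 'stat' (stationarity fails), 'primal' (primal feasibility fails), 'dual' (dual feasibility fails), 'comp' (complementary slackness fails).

Gradient of f: grad f(x) = Q x + c = (-18, -3)
Constraint values g_i(x) = a_i^T x - b_i:
  g_1((2, 0)) = 0
  g_2((2, 0)) = 0
Stationarity residual: grad f(x) + sum_i lambda_i a_i = (-3, -3)
  -> stationarity FAILS
Primal feasibility (all g_i <= 0): OK
Dual feasibility (all lambda_i >= 0): OK
Complementary slackness (lambda_i * g_i(x) = 0 for all i): OK

Verdict: the first failing condition is stationarity -> stat.

stat


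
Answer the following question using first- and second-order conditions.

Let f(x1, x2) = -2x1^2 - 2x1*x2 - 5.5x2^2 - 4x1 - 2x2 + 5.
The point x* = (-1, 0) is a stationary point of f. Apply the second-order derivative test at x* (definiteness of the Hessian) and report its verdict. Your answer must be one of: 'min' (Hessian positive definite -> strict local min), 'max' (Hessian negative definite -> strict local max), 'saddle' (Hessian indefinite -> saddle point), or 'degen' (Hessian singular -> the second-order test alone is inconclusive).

Compute the Hessian H = grad^2 f:
  H = [[-4, -2], [-2, -11]]
Verify stationarity: grad f(x*) = H x* + g = (0, 0).
Eigenvalues of H: -11.5311, -3.4689.
Both eigenvalues < 0, so H is negative definite -> x* is a strict local max.

max


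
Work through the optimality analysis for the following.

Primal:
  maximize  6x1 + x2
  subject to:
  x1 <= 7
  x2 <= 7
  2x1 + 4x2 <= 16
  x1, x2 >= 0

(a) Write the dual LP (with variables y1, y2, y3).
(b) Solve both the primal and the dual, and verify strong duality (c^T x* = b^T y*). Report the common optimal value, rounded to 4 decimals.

The standard primal-dual pair for 'max c^T x s.t. A x <= b, x >= 0' is:
  Dual:  min b^T y  s.t.  A^T y >= c,  y >= 0.

So the dual LP is:
  minimize  7y1 + 7y2 + 16y3
  subject to:
    y1 + 2y3 >= 6
    y2 + 4y3 >= 1
    y1, y2, y3 >= 0

Solving the primal: x* = (7, 0.5).
  primal value c^T x* = 42.5.
Solving the dual: y* = (5.5, 0, 0.25).
  dual value b^T y* = 42.5.
Strong duality: c^T x* = b^T y*. Confirmed.

42.5


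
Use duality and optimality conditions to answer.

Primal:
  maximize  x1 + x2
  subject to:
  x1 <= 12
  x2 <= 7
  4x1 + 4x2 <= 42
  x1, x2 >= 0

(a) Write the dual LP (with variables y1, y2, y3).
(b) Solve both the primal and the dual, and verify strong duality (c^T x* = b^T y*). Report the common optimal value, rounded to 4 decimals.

The standard primal-dual pair for 'max c^T x s.t. A x <= b, x >= 0' is:
  Dual:  min b^T y  s.t.  A^T y >= c,  y >= 0.

So the dual LP is:
  minimize  12y1 + 7y2 + 42y3
  subject to:
    y1 + 4y3 >= 1
    y2 + 4y3 >= 1
    y1, y2, y3 >= 0

Solving the primal: x* = (10.5, 0).
  primal value c^T x* = 10.5.
Solving the dual: y* = (0, 0, 0.25).
  dual value b^T y* = 10.5.
Strong duality: c^T x* = b^T y*. Confirmed.

10.5


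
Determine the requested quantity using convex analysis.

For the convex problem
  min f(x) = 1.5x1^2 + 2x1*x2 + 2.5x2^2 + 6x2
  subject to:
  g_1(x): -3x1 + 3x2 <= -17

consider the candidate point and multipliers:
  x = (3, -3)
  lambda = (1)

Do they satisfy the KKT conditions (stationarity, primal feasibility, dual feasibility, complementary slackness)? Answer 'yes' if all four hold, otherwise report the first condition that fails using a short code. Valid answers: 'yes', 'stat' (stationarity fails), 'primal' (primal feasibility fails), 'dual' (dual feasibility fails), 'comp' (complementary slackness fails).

Gradient of f: grad f(x) = Q x + c = (3, -3)
Constraint values g_i(x) = a_i^T x - b_i:
  g_1((3, -3)) = -1
Stationarity residual: grad f(x) + sum_i lambda_i a_i = (0, 0)
  -> stationarity OK
Primal feasibility (all g_i <= 0): OK
Dual feasibility (all lambda_i >= 0): OK
Complementary slackness (lambda_i * g_i(x) = 0 for all i): FAILS

Verdict: the first failing condition is complementary_slackness -> comp.

comp


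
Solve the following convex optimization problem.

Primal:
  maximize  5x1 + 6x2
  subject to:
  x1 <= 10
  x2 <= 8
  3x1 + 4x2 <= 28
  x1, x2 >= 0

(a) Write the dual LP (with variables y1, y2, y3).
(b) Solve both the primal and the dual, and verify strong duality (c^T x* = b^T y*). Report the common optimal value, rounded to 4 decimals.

The standard primal-dual pair for 'max c^T x s.t. A x <= b, x >= 0' is:
  Dual:  min b^T y  s.t.  A^T y >= c,  y >= 0.

So the dual LP is:
  minimize  10y1 + 8y2 + 28y3
  subject to:
    y1 + 3y3 >= 5
    y2 + 4y3 >= 6
    y1, y2, y3 >= 0

Solving the primal: x* = (9.3333, 0).
  primal value c^T x* = 46.6667.
Solving the dual: y* = (0, 0, 1.6667).
  dual value b^T y* = 46.6667.
Strong duality: c^T x* = b^T y*. Confirmed.

46.6667


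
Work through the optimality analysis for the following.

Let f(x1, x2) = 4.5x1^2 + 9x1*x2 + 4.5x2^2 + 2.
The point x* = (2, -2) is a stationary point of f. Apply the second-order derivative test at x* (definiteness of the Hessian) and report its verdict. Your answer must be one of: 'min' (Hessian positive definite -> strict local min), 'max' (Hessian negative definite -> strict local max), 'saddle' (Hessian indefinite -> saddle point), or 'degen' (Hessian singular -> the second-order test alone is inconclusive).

Compute the Hessian H = grad^2 f:
  H = [[9, 9], [9, 9]]
Verify stationarity: grad f(x*) = H x* + g = (0, 0).
Eigenvalues of H: 0, 18.
H has a zero eigenvalue (singular; positive semidefinite but not definite), so H is neither positive definite, negative definite, nor indefinite. The second-order test alone is inconclusive -> degen.
(Indeed, f is constant along the null direction of H through x*, so x* is not a strict local extremum.)

degen


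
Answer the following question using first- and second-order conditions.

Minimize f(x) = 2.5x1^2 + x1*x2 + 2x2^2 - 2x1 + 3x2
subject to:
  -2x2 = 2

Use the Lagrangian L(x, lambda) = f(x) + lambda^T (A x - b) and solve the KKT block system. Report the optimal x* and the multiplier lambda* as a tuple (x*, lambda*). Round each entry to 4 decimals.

Form the Lagrangian:
  L(x, lambda) = (1/2) x^T Q x + c^T x + lambda^T (A x - b)
Stationarity (grad_x L = 0): Q x + c + A^T lambda = 0.
Primal feasibility: A x = b.

This gives the KKT block system:
  [ Q   A^T ] [ x     ]   [-c ]
  [ A    0  ] [ lambda ] = [ b ]

Solving the linear system:
  x*      = (0.6, -1)
  lambda* = (-0.2)
  f(x*)   = -1.9

x* = (0.6, -1), lambda* = (-0.2)


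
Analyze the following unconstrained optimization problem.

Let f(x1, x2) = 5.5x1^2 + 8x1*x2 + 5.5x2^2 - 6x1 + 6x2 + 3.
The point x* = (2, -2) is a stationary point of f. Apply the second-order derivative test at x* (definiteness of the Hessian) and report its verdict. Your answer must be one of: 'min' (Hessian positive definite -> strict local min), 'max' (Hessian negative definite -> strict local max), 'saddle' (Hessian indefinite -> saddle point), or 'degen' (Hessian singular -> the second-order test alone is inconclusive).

Compute the Hessian H = grad^2 f:
  H = [[11, 8], [8, 11]]
Verify stationarity: grad f(x*) = H x* + g = (0, 0).
Eigenvalues of H: 3, 19.
Both eigenvalues > 0, so H is positive definite -> x* is a strict local min.

min


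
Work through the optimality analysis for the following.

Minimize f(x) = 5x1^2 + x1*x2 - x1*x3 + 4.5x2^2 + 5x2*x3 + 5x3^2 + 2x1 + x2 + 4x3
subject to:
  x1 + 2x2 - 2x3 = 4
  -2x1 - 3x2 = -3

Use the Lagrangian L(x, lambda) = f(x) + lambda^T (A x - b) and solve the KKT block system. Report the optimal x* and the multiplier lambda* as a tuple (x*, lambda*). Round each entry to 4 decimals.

Form the Lagrangian:
  L(x, lambda) = (1/2) x^T Q x + c^T x + lambda^T (A x - b)
Stationarity (grad_x L = 0): Q x + c + A^T lambda = 0.
Primal feasibility: A x = b.

This gives the KKT block system:
  [ Q   A^T ] [ x     ]   [-c ]
  [ A    0  ] [ lambda ] = [ b ]

Solving the linear system:
  x*      = (-0.0579, 1.0386, -0.9903)
  lambda* = (-0.3263, 1.5618)
  f(x*)   = 1.4759

x* = (-0.0579, 1.0386, -0.9903), lambda* = (-0.3263, 1.5618)


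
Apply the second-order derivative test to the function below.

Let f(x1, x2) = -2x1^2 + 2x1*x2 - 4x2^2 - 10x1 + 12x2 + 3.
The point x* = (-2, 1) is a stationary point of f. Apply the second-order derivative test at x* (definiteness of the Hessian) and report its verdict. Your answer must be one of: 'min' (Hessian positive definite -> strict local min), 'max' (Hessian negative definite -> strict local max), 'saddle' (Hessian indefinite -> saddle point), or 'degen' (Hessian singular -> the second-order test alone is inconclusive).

Compute the Hessian H = grad^2 f:
  H = [[-4, 2], [2, -8]]
Verify stationarity: grad f(x*) = H x* + g = (0, 0).
Eigenvalues of H: -8.8284, -3.1716.
Both eigenvalues < 0, so H is negative definite -> x* is a strict local max.

max


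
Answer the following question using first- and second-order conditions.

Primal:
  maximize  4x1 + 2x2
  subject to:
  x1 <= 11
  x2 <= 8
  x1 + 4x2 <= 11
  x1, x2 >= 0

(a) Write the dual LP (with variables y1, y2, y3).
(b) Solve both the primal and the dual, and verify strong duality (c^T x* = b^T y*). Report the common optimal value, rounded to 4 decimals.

The standard primal-dual pair for 'max c^T x s.t. A x <= b, x >= 0' is:
  Dual:  min b^T y  s.t.  A^T y >= c,  y >= 0.

So the dual LP is:
  minimize  11y1 + 8y2 + 11y3
  subject to:
    y1 + y3 >= 4
    y2 + 4y3 >= 2
    y1, y2, y3 >= 0

Solving the primal: x* = (11, 0).
  primal value c^T x* = 44.
Solving the dual: y* = (3.5, 0, 0.5).
  dual value b^T y* = 44.
Strong duality: c^T x* = b^T y*. Confirmed.

44


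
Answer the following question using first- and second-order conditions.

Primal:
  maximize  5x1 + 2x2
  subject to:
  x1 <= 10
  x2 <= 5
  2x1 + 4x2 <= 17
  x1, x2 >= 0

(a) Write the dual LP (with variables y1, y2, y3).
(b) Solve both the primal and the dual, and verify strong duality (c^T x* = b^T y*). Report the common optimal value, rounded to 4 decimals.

The standard primal-dual pair for 'max c^T x s.t. A x <= b, x >= 0' is:
  Dual:  min b^T y  s.t.  A^T y >= c,  y >= 0.

So the dual LP is:
  minimize  10y1 + 5y2 + 17y3
  subject to:
    y1 + 2y3 >= 5
    y2 + 4y3 >= 2
    y1, y2, y3 >= 0

Solving the primal: x* = (8.5, 0).
  primal value c^T x* = 42.5.
Solving the dual: y* = (0, 0, 2.5).
  dual value b^T y* = 42.5.
Strong duality: c^T x* = b^T y*. Confirmed.

42.5


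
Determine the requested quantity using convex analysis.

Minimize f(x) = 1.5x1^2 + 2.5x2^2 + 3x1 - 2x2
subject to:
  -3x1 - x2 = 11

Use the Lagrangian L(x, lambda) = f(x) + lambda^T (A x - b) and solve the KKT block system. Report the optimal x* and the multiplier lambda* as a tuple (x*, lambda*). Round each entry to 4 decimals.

Form the Lagrangian:
  L(x, lambda) = (1/2) x^T Q x + c^T x + lambda^T (A x - b)
Stationarity (grad_x L = 0): Q x + c + A^T lambda = 0.
Primal feasibility: A x = b.

This gives the KKT block system:
  [ Q   A^T ] [ x     ]   [-c ]
  [ A    0  ] [ lambda ] = [ b ]

Solving the linear system:
  x*      = (-3.625, -0.125)
  lambda* = (-2.625)
  f(x*)   = 9.125

x* = (-3.625, -0.125), lambda* = (-2.625)
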